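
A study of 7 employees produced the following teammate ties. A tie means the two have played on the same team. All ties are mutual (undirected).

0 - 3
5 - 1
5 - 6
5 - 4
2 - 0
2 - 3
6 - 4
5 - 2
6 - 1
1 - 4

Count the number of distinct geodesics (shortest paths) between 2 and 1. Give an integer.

1

The shortest distance is 2, and the only length-2 path is 2–5–1. So there is exactly 1 shortest path.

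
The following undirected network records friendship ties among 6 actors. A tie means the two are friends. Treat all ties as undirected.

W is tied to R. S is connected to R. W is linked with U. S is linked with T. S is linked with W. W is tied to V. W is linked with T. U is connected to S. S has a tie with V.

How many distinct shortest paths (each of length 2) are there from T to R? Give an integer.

The shortest distance is 2. The length-2 paths are: T–S–R; T–W–R.
That gives 2 distinct shortest paths.

2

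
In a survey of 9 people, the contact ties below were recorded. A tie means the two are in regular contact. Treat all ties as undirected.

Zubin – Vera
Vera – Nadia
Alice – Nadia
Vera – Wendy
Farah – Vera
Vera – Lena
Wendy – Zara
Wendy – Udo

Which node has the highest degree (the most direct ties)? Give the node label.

Degrees — Alice:1, Farah:1, Lena:1, Nadia:2, Udo:1, Vera:5, Wendy:3, Zara:1, Zubin:1.
The maximum is 5, attained only by Vera.

Vera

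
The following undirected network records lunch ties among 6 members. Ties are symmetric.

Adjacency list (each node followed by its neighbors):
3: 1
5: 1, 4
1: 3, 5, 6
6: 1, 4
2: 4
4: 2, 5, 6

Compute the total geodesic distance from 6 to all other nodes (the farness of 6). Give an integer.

Distances from 6: 1:1, 2:2, 3:2, 4:1, 5:2.
Sum = 1 + 2 + 2 + 1 + 2 = 8.

8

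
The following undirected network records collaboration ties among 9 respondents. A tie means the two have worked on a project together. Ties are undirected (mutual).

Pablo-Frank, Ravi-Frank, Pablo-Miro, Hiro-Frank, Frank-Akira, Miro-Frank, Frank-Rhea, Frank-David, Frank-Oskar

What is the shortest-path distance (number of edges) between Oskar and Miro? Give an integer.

One shortest route is Oskar – Frank – Miro, which uses 2 edges, and Oskar and Miro are not directly tied, so nothing shorter exists. So d(Oskar,Miro) = 2.

2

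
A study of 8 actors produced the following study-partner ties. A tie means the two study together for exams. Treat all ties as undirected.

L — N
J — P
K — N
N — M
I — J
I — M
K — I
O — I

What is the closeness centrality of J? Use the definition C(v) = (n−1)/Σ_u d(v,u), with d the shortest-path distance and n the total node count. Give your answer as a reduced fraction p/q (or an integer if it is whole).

Distances from J: I:1, K:2, L:4, M:2, N:3, O:2, P:1. Sum = 15.
n = 8, so closeness = 7/15.

7/15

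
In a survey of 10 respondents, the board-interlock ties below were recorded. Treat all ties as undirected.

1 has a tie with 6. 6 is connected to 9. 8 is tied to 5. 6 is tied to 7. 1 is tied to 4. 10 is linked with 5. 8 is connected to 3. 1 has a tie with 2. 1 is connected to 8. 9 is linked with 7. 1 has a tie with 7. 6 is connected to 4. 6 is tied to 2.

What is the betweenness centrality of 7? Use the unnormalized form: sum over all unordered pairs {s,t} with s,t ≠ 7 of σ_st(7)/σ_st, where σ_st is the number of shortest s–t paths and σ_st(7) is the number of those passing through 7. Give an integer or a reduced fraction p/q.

5/2

Pairs whose geodesics pass through 7 — 8–9: 1/2; 5–9: 1/2; 10–9: 1/2; 3–9: 1/2; 1–9: 1/2.
All other pairs contribute 0.
Summing the contributions gives betweenness(7) = 5/2.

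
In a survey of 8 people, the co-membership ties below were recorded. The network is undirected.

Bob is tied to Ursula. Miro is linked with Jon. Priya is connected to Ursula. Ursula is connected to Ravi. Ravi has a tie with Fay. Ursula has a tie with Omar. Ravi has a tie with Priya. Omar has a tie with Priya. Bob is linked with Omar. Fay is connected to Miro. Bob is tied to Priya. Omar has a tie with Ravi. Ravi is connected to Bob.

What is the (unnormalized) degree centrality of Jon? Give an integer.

1

Jon is directly tied to Miro. That is 1 neighbor, so the degree of Jon is 1.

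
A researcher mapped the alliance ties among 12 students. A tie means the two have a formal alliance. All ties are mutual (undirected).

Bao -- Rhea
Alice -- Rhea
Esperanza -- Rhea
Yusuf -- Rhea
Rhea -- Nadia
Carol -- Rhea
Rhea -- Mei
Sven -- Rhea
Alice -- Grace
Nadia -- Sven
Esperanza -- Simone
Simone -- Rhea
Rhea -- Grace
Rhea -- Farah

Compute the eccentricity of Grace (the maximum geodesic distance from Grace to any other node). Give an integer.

2

Distances from Grace: Alice:1, Bao:2, Carol:2, Esperanza:2, Farah:2, Mei:2, Nadia:2, Rhea:1, Simone:2, Sven:2, Yusuf:2.
The largest is 2 (to Yusuf, Bao, Nadia, Carol, Mei, Farah, Simone, Esperanza, and Sven), so the eccentricity of Grace is 2.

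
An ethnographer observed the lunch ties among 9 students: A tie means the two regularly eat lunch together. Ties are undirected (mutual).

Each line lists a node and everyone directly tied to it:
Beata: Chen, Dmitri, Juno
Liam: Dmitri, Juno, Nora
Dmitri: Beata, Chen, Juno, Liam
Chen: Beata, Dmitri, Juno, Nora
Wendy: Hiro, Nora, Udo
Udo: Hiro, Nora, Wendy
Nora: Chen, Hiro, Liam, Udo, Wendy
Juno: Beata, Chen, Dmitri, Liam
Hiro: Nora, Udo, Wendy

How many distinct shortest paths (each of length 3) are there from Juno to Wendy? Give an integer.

The shortest distance is 3. The length-3 paths are: Juno–Chen–Nora–Wendy; Juno–Liam–Nora–Wendy.
That gives 2 distinct shortest paths.

2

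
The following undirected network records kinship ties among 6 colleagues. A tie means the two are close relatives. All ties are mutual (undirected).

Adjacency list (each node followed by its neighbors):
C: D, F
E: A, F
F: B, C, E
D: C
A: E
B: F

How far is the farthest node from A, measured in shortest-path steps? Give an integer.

4

Distances from A: B:3, C:3, D:4, E:1, F:2.
The largest is 4 (to D), so the eccentricity of A is 4.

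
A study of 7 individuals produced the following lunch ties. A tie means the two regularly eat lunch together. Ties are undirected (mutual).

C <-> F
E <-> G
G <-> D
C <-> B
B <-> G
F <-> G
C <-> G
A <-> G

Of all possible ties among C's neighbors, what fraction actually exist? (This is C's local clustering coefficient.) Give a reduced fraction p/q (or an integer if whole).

2/3

C's neighbors: B, F, and G (k = 3).
Possible neighbor pairs: C(3,2) = 3. Edges among them: B–G, F–G → e = 2.
Clustering(C) = 2/3.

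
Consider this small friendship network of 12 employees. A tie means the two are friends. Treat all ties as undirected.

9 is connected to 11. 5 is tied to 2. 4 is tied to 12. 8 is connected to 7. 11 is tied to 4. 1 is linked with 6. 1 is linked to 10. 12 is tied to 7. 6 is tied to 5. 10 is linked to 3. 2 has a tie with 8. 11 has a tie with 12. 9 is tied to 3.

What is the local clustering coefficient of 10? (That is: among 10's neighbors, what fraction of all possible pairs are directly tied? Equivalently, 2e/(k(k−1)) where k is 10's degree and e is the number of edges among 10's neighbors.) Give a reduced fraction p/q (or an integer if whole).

10's neighbors: 1 and 3 (k = 2).
Possible neighbor pairs: C(2,2) = 1. Edges among them: none → e = 0.
Clustering(10) = 0/1.

0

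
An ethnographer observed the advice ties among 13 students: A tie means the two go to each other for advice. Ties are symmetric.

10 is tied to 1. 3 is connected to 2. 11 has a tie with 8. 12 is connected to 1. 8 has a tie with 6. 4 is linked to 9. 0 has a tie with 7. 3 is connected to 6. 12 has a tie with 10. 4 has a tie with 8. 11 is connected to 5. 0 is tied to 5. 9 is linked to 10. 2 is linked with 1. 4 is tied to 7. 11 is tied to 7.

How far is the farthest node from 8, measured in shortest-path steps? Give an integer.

Distances from 8: 0:3, 1:4, 2:3, 3:2, 4:1, 5:2, 6:1, 7:2, 9:2, 10:3, 11:1, 12:4.
The largest is 4 (to 1 and 12), so the eccentricity of 8 is 4.

4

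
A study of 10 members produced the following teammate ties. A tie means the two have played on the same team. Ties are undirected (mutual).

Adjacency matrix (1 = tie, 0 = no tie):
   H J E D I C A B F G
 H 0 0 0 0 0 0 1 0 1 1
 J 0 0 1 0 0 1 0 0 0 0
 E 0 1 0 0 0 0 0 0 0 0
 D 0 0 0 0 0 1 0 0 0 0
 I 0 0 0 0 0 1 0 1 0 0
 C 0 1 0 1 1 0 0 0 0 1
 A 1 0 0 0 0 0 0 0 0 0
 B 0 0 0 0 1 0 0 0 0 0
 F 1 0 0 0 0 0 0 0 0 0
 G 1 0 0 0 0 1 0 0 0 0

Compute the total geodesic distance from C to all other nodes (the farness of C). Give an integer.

Distances from C: A:3, B:2, D:1, E:2, F:3, G:1, H:2, I:1, J:1.
Sum = 3 + 2 + 1 + 2 + 3 + 1 + 2 + 1 + 1 = 16.

16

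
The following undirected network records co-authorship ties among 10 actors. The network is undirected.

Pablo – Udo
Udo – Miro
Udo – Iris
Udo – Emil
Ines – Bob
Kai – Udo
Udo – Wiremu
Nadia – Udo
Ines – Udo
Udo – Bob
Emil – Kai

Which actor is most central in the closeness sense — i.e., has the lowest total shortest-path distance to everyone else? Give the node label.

Farness (sum of distances to all others) for each node — Bob:16, Emil:16, Ines:16, Iris:17, Kai:16, Miro:17, Nadia:17, Pablo:17, Udo:9, Wiremu:17.
The smallest farness is 9, for Udo, so Udo has the highest closeness.

Udo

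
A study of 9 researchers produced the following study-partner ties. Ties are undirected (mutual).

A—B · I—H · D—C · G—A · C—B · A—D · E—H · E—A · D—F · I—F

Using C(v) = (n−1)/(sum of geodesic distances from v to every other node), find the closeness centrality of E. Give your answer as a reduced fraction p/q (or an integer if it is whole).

Distances from E: A:1, B:2, C:3, D:2, F:3, G:2, H:1, I:2. Sum = 16.
n = 9, so closeness = 8/16 = 1/2.

1/2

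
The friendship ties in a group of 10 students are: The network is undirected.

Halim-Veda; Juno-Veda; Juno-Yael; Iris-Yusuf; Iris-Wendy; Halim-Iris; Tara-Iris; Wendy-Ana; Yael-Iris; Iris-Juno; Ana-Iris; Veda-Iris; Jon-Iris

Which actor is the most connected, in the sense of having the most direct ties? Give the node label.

Degrees — Ana:2, Halim:2, Iris:9, Jon:1, Juno:3, Tara:1, Veda:3, Wendy:2, Yael:2, Yusuf:1.
The maximum is 9, attained only by Iris.

Iris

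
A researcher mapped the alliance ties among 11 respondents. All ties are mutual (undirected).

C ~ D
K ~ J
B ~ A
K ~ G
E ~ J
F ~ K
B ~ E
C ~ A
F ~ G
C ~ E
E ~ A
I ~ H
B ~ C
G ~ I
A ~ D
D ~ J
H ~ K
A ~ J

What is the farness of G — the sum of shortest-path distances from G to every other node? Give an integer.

24

Distances from G: A:3, B:4, C:4, D:3, E:3, F:1, H:2, I:1, J:2, K:1.
Sum = 3 + 4 + 4 + 3 + 3 + 1 + 2 + 1 + 2 + 1 = 24.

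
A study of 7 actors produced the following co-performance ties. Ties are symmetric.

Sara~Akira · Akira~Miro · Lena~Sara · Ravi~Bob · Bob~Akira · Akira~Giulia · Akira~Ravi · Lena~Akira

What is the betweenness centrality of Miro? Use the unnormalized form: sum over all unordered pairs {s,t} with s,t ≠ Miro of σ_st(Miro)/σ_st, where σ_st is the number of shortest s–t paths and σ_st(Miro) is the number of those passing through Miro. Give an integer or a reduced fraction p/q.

0

No shortest path between any pair of other nodes passes through Miro.
Summing the contributions gives betweenness(Miro) = 0.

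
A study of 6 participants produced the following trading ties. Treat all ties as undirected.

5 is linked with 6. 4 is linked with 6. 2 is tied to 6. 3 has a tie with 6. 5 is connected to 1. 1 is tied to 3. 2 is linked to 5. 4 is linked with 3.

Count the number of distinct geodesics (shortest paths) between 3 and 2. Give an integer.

The shortest distance is 2, and the only length-2 path is 3–6–2. So there is exactly 1 shortest path.

1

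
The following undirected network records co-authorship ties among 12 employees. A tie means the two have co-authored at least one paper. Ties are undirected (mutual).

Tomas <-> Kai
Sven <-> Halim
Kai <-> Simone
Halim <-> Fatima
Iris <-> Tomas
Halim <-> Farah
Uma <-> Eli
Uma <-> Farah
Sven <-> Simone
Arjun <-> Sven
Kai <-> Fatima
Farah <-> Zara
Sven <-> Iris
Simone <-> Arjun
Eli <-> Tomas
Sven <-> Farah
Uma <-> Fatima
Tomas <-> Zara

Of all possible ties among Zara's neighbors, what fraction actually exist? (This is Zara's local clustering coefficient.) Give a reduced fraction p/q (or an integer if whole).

0

Zara's neighbors: Farah and Tomas (k = 2).
Possible neighbor pairs: C(2,2) = 1. Edges among them: none → e = 0.
Clustering(Zara) = 0/1.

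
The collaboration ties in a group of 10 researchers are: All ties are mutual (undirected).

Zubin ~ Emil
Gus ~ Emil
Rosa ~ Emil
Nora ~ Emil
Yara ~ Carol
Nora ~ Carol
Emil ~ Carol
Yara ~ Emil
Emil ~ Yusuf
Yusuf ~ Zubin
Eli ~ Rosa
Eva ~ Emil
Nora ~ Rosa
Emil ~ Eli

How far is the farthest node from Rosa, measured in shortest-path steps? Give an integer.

Distances from Rosa: Carol:2, Eli:1, Emil:1, Eva:2, Gus:2, Nora:1, Yara:2, Yusuf:2, Zubin:2.
The largest is 2 (to Yusuf, Zubin, Gus, Carol, Yara, and Eva), so the eccentricity of Rosa is 2.

2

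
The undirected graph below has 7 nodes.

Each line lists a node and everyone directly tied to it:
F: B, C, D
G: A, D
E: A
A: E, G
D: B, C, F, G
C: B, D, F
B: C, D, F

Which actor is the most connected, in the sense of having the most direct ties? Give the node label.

Degrees — A:2, B:3, C:3, D:4, E:1, F:3, G:2.
The maximum is 4, attained only by D.

D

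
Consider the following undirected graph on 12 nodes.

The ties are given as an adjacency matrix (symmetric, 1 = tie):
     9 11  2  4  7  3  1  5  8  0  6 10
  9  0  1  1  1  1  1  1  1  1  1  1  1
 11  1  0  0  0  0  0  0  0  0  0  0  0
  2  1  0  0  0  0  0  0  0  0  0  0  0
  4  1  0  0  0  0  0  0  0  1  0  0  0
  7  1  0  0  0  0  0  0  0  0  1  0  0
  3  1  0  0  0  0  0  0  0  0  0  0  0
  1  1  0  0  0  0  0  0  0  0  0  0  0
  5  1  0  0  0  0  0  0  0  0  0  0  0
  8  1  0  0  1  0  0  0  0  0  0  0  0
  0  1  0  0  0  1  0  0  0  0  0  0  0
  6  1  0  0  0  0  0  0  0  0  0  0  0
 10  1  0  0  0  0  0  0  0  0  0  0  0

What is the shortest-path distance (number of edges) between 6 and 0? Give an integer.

2

One shortest route is 6 – 9 – 0, which uses 2 edges, and 6 and 0 are not directly tied, so nothing shorter exists. So d(6,0) = 2.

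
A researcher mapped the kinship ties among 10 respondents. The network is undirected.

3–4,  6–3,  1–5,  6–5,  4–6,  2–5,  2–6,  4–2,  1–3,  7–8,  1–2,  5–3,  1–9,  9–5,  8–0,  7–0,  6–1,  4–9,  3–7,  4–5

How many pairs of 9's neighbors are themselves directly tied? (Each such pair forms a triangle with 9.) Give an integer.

2

9's neighbors: 1, 4, and 5.
Neighbor pairs that are themselves tied: 9–1–5; 9–4–5. Each forms one triangle with 9, for 2 in total.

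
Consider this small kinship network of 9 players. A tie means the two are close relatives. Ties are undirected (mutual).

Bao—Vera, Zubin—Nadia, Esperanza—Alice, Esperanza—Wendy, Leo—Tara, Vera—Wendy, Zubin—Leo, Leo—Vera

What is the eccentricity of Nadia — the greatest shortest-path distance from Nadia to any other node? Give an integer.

6

Distances from Nadia: Alice:6, Bao:4, Esperanza:5, Leo:2, Tara:3, Vera:3, Wendy:4, Zubin:1.
The largest is 6 (to Alice), so the eccentricity of Nadia is 6.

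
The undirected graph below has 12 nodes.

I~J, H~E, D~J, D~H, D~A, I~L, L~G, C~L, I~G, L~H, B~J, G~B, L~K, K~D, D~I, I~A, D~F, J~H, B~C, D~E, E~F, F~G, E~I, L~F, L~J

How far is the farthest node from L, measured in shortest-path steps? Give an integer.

Distances from L: A:2, B:2, C:1, D:2, E:2, F:1, G:1, H:1, I:1, J:1, K:1.
The largest is 2 (to E, D, B, and A), so the eccentricity of L is 2.

2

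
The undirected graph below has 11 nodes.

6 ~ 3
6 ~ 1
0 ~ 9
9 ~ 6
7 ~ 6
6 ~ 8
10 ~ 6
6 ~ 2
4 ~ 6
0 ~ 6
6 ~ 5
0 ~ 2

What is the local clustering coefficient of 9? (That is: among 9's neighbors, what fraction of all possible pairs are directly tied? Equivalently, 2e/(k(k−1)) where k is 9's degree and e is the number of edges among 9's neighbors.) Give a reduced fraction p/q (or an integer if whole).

1

9's neighbors: 0 and 6 (k = 2).
Possible neighbor pairs: C(2,2) = 1. Edges among them: 0–6 → e = 1.
Clustering(9) = 1/1.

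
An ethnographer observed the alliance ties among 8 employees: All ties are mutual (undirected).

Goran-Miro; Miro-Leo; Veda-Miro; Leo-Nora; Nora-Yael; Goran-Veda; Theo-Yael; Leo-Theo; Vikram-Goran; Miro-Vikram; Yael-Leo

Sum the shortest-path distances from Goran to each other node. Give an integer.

Distances from Goran: Leo:2, Miro:1, Nora:3, Theo:3, Veda:1, Vikram:1, Yael:3.
Sum = 2 + 1 + 3 + 3 + 1 + 1 + 3 = 14.

14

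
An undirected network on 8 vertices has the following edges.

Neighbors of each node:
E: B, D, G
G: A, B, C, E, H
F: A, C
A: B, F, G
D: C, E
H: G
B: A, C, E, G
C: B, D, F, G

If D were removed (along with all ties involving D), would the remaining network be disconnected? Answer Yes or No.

Even without D, every remaining node can still reach every other (the residual graph is connected), so D is not a cut vertex.

No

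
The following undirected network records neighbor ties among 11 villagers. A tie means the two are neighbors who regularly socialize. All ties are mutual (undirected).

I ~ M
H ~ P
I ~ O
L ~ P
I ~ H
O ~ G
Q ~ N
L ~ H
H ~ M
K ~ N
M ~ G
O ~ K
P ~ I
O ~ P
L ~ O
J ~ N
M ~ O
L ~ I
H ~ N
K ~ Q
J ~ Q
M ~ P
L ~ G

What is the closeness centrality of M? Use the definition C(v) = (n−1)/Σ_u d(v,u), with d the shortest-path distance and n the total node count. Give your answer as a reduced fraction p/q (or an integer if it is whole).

Distances from M: G:1, H:1, I:1, J:3, K:2, L:2, N:2, O:1, P:1, Q:3. Sum = 17.
n = 11, so closeness = 10/17.

10/17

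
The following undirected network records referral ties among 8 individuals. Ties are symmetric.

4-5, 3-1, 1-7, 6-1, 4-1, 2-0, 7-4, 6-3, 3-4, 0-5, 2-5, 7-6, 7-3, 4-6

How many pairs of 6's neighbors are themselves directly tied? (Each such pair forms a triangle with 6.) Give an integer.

6

6's neighbors: 1, 3, 4, and 7.
Neighbor pairs that are themselves tied: 6–1–3; 6–1–4; 6–1–7; 6–3–4; 6–3–7; 6–4–7. Each forms one triangle with 6, for 6 in total.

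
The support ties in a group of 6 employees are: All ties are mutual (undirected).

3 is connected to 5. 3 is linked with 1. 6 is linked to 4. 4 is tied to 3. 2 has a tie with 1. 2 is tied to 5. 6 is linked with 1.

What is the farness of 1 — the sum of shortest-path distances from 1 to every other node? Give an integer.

Distances from 1: 2:1, 3:1, 4:2, 5:2, 6:1.
Sum = 1 + 1 + 2 + 2 + 1 = 7.

7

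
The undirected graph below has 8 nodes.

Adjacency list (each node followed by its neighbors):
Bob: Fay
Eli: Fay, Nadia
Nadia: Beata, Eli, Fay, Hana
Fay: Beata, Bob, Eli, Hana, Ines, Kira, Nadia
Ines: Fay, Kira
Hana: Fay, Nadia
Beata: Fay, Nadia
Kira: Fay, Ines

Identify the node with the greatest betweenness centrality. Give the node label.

Unnormalized betweenness of each node: Beata:0, Bob:0, Eli:0, Fay:31/2, Hana:0, Ines:0, Kira:0, Nadia:3/2.
Fay has the largest value, 31/2, making it the main broker — the node through which the most shortest paths run.

Fay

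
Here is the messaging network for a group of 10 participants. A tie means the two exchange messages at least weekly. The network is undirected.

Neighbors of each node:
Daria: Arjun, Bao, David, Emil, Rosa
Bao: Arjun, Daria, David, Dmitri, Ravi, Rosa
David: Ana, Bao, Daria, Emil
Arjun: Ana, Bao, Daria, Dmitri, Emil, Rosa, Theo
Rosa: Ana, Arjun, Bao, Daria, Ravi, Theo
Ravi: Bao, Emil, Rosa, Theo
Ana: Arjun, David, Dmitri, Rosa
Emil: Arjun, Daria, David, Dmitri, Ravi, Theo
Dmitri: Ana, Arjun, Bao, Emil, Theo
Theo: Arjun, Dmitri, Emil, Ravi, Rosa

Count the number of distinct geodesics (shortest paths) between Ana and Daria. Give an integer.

3

The shortest distance is 2. The length-2 paths are: Ana–David–Daria; Ana–Rosa–Daria; Ana–Arjun–Daria.
That gives 3 distinct shortest paths.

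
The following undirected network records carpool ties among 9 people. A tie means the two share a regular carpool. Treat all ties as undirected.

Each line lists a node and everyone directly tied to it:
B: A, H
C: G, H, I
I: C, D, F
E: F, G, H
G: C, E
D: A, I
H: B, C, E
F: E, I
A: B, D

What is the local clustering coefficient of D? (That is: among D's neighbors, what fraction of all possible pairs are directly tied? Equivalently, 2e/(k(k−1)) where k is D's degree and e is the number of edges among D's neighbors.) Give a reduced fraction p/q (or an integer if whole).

0

D's neighbors: A and I (k = 2).
Possible neighbor pairs: C(2,2) = 1. Edges among them: none → e = 0.
Clustering(D) = 0/1.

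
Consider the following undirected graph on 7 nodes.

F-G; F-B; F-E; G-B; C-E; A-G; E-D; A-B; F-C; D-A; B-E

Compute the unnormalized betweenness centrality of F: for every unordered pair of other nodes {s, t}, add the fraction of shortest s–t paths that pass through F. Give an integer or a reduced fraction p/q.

5/2

Pairs whose geodesics pass through F — G–C: 1; G–E: 1/2; A–C: 2/4; C–B: 1/2.
All other pairs contribute 0.
Summing the contributions gives betweenness(F) = 5/2.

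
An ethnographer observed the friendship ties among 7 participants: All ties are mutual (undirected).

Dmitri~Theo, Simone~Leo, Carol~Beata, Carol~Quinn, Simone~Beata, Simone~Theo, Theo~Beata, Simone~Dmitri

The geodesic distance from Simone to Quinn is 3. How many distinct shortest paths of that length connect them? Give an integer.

1

The shortest distance is 3, and the only length-3 path is Simone–Beata–Carol–Quinn. So there is exactly 1 shortest path.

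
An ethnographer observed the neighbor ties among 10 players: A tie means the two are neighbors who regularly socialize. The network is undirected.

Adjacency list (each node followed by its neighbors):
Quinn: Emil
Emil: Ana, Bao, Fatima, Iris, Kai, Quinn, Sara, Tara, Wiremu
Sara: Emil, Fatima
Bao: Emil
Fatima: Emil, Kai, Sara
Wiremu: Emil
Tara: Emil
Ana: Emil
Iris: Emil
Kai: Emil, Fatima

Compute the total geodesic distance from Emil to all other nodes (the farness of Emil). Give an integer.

Distances from Emil: Ana:1, Bao:1, Fatima:1, Iris:1, Kai:1, Quinn:1, Sara:1, Tara:1, Wiremu:1.
Sum = 1 + 1 + 1 + 1 + 1 + 1 + 1 + 1 + 1 = 9.

9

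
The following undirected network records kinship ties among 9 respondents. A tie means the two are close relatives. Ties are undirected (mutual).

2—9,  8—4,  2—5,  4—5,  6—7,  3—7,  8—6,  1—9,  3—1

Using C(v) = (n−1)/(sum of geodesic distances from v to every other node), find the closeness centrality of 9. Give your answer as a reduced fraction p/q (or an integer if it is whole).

2/5

Distances from 9: 1:1, 2:1, 3:2, 4:3, 5:2, 6:4, 7:3, 8:4. Sum = 20.
n = 9, so closeness = 8/20 = 2/5.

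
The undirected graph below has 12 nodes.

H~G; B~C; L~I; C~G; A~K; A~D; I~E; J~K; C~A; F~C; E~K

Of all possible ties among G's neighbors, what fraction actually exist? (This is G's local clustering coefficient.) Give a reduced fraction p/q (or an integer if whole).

0

G's neighbors: C and H (k = 2).
Possible neighbor pairs: C(2,2) = 1. Edges among them: none → e = 0.
Clustering(G) = 0/1.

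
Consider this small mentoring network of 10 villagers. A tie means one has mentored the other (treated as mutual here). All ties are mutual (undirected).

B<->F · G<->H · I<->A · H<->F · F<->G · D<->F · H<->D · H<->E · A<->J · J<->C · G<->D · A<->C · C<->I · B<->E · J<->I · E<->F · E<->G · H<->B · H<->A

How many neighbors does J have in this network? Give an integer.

J is directly tied to A, C, and I. That is 3 neighbors, so the degree of J is 3.

3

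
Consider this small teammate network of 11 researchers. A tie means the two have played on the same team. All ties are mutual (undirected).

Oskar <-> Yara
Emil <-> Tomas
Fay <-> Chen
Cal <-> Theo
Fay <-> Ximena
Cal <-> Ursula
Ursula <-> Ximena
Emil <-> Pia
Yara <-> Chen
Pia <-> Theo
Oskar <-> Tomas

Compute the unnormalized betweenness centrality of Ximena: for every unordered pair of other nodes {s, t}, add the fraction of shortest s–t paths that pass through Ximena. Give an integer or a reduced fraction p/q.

Pairs whose geodesics pass through Ximena — Yara–Ursula: 1; Yara–Cal: 1; Chen–Ursula: 1; Chen–Cal: 1; Chen–Theo: 1; Fay–Ursula: 1; Fay–Cal: 1; Fay–Theo: 1; Fay–Pia: 1; Ursula–Oskar: 1.
All other pairs contribute 0.
Summing the contributions gives betweenness(Ximena) = 10.

10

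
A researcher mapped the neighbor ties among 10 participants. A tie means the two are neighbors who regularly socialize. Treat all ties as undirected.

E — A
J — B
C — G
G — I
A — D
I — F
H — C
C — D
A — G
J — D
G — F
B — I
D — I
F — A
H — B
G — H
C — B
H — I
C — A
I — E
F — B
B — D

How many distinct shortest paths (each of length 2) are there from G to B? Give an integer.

4

The shortest distance is 2. The length-2 paths are: G–I–B; G–C–B; G–H–B; G–F–B.
That gives 4 distinct shortest paths.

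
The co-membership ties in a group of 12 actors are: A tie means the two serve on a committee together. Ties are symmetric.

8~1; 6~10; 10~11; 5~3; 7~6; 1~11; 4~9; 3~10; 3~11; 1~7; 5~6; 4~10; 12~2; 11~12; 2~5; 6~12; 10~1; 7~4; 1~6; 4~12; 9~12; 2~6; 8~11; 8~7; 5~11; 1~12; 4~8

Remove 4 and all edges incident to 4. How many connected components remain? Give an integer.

4's neighbors (7, 8, 9, 10, and 12) remain reachable from one another through other ties, so the rest of the network stays in one piece.

1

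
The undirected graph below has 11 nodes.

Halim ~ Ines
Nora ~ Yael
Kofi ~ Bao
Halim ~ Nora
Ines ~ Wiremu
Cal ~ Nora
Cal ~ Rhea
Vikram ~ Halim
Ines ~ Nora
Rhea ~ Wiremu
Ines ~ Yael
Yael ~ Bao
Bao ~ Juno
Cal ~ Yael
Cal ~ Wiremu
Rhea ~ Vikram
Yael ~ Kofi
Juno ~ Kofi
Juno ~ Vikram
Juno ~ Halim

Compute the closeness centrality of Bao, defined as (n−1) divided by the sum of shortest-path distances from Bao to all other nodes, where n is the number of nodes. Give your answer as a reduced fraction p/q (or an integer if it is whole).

10/19

Distances from Bao: Cal:2, Halim:2, Ines:2, Juno:1, Kofi:1, Nora:2, Rhea:3, Vikram:2, Wiremu:3, Yael:1. Sum = 19.
n = 11, so closeness = 10/19.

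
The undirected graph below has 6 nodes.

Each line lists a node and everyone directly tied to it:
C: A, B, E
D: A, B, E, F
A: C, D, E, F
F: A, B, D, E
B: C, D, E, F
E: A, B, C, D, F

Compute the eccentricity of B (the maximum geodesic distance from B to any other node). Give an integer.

Distances from B: A:2, C:1, D:1, E:1, F:1.
The largest is 2 (to A), so the eccentricity of B is 2.

2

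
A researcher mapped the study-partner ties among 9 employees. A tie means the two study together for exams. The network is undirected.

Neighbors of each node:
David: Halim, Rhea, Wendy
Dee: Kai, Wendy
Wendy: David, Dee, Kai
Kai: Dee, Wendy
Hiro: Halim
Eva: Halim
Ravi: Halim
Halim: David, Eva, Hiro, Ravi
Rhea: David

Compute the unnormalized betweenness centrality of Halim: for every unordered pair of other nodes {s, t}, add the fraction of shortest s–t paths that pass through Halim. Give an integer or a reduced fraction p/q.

18

Pairs whose geodesics pass through Halim — Kai–Hiro: 1; Kai–Eva: 1; Kai–Ravi: 1; Hiro–Wendy: 1; Hiro–Eva: 1; Hiro–Rhea: 1; Hiro–David: 1; Hiro–Ravi: 1; Hiro–Dee: 1; Wendy–Eva: 1; Wendy–Ravi: 1; Eva–Rhea: 1; Eva–David: 1; Eva–Ravi: 1 … (+4 more pairs).
All other pairs contribute 0.
Summing the contributions gives betweenness(Halim) = 18.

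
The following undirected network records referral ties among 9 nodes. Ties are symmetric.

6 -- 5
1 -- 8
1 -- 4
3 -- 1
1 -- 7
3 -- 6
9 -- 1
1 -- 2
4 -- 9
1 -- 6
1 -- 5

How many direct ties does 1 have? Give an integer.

1 is directly tied to 2, 3, 4, 5, 6, 7, 8, and 9. That is 8 neighbors, so the degree of 1 is 8.

8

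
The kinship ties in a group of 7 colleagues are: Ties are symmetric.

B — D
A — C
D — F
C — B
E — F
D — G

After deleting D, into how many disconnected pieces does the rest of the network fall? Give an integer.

3

Without D, the remaining ties split the others into: {E, F}; {G}; {A, B, C}.
That's 3 separate components.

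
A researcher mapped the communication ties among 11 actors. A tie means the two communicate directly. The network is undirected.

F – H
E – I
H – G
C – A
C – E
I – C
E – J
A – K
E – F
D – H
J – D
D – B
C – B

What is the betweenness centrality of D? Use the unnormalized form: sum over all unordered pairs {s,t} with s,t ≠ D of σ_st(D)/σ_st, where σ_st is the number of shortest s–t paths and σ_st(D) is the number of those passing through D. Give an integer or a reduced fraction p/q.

Pairs whose geodesics pass through D — A–G: 1/2; A–H: 1/2; C–G: 1/2; C–H: 1/2; G–K: 1/2; G–J: 1; G–B: 1; K–H: 1/2; F–B: 1/2; J–B: 1; J–H: 1; B–H: 1.
All other pairs contribute 0.
Summing the contributions gives betweenness(D) = 17/2.

17/2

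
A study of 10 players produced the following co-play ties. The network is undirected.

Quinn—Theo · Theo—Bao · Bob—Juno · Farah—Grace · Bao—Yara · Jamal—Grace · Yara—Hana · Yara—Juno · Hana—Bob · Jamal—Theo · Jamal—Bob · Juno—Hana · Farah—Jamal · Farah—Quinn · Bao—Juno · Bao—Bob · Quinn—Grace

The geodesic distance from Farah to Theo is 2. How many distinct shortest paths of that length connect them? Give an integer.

The shortest distance is 2. The length-2 paths are: Farah–Jamal–Theo; Farah–Quinn–Theo.
That gives 2 distinct shortest paths.

2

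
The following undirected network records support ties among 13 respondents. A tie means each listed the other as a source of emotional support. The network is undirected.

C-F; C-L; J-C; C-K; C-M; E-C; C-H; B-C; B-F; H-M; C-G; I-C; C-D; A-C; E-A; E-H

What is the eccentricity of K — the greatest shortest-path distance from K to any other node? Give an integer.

2

Distances from K: A:2, B:2, C:1, D:2, E:2, F:2, G:2, H:2, I:2, J:2, L:2, M:2.
The largest is 2 (to M, D, F, G, E, H, L, A, J, B, and I), so the eccentricity of K is 2.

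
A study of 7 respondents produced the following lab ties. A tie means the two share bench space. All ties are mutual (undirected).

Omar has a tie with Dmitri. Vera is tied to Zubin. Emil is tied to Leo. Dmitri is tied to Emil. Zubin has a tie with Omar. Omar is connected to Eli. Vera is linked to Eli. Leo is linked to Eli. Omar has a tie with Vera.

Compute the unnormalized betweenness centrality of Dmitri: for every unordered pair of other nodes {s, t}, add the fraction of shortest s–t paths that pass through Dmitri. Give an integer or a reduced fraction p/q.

5/2

Pairs whose geodesics pass through Dmitri — Zubin–Emil: 1; Vera–Emil: 1/2; Omar–Emil: 1.
All other pairs contribute 0.
Summing the contributions gives betweenness(Dmitri) = 5/2.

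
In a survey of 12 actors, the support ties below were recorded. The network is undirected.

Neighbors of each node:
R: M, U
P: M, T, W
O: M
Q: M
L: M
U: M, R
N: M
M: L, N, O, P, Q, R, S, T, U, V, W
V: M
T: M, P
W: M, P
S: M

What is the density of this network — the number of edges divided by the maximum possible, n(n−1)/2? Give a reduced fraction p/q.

7/33

There are 14 edges and 12 nodes, so the maximum possible is C(12,2) = 66.
Density = 14/66 = 7/33.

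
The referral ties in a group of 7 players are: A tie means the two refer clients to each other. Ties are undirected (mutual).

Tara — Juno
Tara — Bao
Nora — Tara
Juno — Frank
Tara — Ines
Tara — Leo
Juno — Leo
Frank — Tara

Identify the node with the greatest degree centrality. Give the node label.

Degrees — Bao:1, Frank:2, Ines:1, Juno:3, Leo:2, Nora:1, Tara:6.
The maximum is 6, attained only by Tara.

Tara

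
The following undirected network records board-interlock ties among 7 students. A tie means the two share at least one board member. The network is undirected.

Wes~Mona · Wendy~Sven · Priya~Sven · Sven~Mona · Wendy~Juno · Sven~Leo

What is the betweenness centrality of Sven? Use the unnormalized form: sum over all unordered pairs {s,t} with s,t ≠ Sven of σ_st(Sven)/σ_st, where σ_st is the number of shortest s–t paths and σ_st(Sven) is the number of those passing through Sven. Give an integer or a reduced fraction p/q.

13

Pairs whose geodesics pass through Sven — Wes–Wendy: 1; Wes–Leo: 1; Wes–Priya: 1; Wes–Juno: 1; Mona–Wendy: 1; Mona–Leo: 1; Mona–Priya: 1; Mona–Juno: 1; Wendy–Leo: 1; Wendy–Priya: 1; Leo–Priya: 1; Leo–Juno: 1; Priya–Juno: 1.
All other pairs contribute 0.
Summing the contributions gives betweenness(Sven) = 13.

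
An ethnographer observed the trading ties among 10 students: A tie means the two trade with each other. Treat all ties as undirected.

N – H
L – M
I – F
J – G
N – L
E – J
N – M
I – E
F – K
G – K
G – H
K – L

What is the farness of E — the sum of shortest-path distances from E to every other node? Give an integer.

Distances from E: F:2, G:2, H:3, I:1, J:1, K:3, L:4, M:5, N:4.
Sum = 2 + 2 + 3 + 1 + 1 + 3 + 4 + 5 + 4 = 25.

25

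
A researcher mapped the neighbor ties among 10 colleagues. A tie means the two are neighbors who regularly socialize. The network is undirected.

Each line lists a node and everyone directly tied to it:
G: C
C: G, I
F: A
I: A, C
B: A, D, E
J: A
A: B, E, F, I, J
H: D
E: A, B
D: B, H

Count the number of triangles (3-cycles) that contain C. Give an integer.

C's neighbors are G and I, but none of them are tied to each other, so no triangle contains C.

0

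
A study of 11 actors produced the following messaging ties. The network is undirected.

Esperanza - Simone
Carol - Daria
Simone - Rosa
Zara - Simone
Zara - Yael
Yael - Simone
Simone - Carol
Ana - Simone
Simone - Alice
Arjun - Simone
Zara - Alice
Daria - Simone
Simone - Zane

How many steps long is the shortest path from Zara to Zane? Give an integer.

2

One shortest route is Zara – Simone – Zane, which uses 2 edges, and Zara and Zane are not directly tied, so nothing shorter exists. So d(Zara,Zane) = 2.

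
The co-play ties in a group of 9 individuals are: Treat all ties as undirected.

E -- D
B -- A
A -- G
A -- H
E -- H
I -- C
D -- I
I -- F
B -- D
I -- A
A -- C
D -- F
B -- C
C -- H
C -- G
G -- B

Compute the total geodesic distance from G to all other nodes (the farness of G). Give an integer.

15

Distances from G: A:1, B:1, C:1, D:2, E:3, F:3, H:2, I:2.
Sum = 1 + 1 + 1 + 2 + 3 + 3 + 2 + 2 = 15.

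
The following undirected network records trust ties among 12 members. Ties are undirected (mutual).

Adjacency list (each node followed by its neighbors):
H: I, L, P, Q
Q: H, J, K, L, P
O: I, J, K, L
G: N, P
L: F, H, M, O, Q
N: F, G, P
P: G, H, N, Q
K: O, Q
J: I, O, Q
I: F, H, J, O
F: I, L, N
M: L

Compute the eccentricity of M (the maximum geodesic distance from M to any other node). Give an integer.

Distances from M: F:2, G:4, H:2, I:3, J:3, K:3, L:1, N:3, O:2, P:3, Q:2.
The largest is 4 (to G), so the eccentricity of M is 4.

4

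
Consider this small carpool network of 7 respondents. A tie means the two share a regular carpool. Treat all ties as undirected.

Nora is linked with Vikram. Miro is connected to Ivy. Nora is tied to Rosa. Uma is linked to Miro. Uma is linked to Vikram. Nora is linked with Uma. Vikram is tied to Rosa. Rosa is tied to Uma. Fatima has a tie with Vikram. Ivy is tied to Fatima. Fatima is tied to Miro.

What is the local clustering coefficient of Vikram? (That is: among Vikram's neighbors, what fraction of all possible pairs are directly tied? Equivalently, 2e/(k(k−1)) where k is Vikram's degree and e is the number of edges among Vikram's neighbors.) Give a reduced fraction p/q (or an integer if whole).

1/2

Vikram's neighbors: Fatima, Nora, Rosa, and Uma (k = 4).
Possible neighbor pairs: C(4,2) = 6. Edges among them: Nora–Rosa, Nora–Uma, Rosa–Uma → e = 3.
Clustering(Vikram) = 3/6 = 1/2.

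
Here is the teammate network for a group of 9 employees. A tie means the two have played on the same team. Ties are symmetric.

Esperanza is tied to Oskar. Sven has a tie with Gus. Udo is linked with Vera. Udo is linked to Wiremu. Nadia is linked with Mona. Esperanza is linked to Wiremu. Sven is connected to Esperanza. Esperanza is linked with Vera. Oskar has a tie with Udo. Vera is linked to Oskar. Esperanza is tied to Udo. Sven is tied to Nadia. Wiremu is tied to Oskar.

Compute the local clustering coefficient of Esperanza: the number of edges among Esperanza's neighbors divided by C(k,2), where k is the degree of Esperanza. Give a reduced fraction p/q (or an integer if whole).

1/2

Esperanza's neighbors: Oskar, Sven, Udo, Vera, and Wiremu (k = 5).
Possible neighbor pairs: C(5,2) = 10. Edges among them: Oskar–Udo, Oskar–Vera, Oskar–Wiremu, Udo–Vera, Udo–Wiremu → e = 5.
Clustering(Esperanza) = 5/10 = 1/2.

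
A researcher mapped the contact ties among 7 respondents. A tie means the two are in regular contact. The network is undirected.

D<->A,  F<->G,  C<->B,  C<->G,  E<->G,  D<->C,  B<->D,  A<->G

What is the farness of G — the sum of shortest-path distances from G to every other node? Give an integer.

8

Distances from G: A:1, B:2, C:1, D:2, E:1, F:1.
Sum = 1 + 2 + 1 + 2 + 1 + 1 = 8.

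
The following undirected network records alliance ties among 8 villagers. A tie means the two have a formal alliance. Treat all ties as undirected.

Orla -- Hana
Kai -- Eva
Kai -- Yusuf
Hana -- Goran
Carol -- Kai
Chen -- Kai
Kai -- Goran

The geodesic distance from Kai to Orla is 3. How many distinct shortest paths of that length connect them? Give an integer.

1

The shortest distance is 3, and the only length-3 path is Kai–Goran–Hana–Orla. So there is exactly 1 shortest path.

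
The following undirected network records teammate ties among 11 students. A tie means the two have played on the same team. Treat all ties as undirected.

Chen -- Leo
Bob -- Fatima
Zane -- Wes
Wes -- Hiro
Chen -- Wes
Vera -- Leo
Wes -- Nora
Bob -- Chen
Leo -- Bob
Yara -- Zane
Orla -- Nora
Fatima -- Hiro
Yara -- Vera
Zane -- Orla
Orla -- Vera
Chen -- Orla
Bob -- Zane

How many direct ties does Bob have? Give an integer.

Bob is directly tied to Chen, Fatima, Leo, and Zane. That is 4 neighbors, so the degree of Bob is 4.

4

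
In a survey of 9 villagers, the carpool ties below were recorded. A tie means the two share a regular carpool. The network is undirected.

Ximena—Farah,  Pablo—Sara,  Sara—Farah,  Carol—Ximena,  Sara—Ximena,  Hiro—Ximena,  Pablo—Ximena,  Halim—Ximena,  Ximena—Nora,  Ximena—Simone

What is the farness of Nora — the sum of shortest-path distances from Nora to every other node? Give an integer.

15

Distances from Nora: Carol:2, Farah:2, Halim:2, Hiro:2, Pablo:2, Sara:2, Simone:2, Ximena:1.
Sum = 2 + 2 + 2 + 2 + 2 + 2 + 2 + 1 = 15.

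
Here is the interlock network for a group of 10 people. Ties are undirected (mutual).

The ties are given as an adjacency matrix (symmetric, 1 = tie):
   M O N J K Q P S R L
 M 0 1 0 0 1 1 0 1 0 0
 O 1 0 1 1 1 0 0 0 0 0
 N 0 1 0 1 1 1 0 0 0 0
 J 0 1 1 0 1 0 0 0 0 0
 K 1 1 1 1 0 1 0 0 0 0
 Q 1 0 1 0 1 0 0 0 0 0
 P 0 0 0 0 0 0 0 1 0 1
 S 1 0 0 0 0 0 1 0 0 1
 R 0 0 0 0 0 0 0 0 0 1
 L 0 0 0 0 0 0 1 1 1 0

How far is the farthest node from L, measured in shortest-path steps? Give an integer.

Distances from L: J:4, K:3, M:2, N:4, O:3, P:1, Q:3, R:1, S:1.
The largest is 4 (to N and J), so the eccentricity of L is 4.

4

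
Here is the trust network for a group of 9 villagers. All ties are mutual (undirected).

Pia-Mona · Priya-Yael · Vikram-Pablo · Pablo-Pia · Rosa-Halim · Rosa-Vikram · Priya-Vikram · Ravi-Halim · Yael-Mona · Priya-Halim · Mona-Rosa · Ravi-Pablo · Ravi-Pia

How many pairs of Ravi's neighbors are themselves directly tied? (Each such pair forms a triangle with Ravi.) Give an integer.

Ravi's neighbors: Halim, Pablo, and Pia.
Neighbor pairs that are themselves tied: Ravi–Pablo–Pia. Each forms one triangle with Ravi, for 1 in total.

1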